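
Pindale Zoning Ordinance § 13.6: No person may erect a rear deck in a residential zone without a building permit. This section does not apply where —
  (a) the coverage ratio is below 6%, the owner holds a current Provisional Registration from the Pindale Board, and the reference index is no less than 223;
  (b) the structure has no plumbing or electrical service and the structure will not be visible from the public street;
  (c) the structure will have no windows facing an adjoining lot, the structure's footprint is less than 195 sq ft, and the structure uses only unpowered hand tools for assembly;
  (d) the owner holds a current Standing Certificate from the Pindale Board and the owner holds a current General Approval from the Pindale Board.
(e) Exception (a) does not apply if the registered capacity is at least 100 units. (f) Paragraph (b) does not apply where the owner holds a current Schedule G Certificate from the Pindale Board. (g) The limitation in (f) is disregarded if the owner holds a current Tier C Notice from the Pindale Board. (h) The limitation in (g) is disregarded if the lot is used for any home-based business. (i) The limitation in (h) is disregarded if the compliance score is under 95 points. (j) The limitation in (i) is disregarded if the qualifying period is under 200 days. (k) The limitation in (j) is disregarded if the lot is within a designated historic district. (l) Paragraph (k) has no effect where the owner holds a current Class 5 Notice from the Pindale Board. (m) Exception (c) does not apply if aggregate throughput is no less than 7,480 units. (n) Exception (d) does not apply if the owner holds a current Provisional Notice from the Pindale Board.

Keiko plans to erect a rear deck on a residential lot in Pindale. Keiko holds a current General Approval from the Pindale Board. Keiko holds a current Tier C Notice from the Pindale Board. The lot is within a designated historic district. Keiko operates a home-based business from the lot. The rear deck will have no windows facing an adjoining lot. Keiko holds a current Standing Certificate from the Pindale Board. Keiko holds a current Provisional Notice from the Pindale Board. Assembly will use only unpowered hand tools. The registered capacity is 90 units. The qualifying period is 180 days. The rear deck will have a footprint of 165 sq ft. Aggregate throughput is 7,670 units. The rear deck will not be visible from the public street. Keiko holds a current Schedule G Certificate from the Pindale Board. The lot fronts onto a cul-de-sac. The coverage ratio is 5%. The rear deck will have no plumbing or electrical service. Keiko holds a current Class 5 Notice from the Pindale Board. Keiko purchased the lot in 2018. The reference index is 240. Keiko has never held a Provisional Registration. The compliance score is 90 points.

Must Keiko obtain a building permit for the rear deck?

Exception (a) fails — the Provisional Registration is not current.
Exception (b) is satisfied on its face — there is no plumbing or electrical service; the structure will not be visible from the street. Turning to paragraphs (f)–(l): (f) operates against (b): a current Schedule G Certificate is held. (g) applies (a current Tier C Notice is held), but is set aside by (h): (h) is triggered — a home-based business operates on the lot. (i) would limit (h) — the compliance score is 90 points, under the 95 points limit — but (j) sets (i) aside: (j) operates against (i): the qualifying period is 180 days, under the 200 days limit. (k) operates (the lot is in a historic district), but yields to (l): (l) is triggered — a current Class 5 Notice is held. (b) is therefore removed.
Exception (c) is satisfied on its face — no windows face an adjoining lot; the structure's footprint is 165 sq ft, less than the 195 sq ft limit; assembly uses only hand tools. However, paragraph (m) must be considered: (m) applies — aggregate throughput is 7,670 units, meeting the 7,480 units threshold. So (c) is unavailable.
Exception (d): a current Standing Certificate is held; a current General Approval is held — every condition holds. Turning to paragraph (n): (n) operates — a current Provisional Notice is held. (d) is therefore removed.
No exception displaces § 13.6.

Yes — Keiko must obtain a building permit.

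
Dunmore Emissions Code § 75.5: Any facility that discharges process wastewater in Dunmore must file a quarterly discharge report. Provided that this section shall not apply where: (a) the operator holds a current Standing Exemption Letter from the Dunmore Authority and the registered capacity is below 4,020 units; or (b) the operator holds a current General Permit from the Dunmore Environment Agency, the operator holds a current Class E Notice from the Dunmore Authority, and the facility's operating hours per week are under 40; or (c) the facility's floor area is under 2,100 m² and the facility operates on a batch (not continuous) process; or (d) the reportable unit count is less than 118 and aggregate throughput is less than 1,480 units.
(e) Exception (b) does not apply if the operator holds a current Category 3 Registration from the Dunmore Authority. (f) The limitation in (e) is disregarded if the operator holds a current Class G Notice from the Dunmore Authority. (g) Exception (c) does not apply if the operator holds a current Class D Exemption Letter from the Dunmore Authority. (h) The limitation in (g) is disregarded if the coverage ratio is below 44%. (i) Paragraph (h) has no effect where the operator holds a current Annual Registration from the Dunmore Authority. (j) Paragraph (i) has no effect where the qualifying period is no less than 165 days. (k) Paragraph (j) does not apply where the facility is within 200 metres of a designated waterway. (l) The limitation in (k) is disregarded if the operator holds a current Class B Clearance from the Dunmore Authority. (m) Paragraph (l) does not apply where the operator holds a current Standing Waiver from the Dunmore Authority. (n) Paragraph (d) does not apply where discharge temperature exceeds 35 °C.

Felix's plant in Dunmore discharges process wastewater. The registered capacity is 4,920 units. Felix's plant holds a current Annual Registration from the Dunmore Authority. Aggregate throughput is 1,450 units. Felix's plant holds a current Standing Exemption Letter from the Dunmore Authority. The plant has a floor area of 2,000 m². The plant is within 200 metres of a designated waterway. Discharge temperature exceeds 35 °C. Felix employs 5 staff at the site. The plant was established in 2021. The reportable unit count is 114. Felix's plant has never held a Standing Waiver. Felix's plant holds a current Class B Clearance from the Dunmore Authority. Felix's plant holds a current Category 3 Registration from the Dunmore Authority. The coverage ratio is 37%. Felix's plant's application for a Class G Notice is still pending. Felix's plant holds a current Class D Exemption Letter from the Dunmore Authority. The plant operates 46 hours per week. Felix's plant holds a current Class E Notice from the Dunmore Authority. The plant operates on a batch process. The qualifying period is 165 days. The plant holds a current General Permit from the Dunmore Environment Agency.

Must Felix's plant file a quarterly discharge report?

No — exception (c) applies; Felix's plant is not required to file a quarterly discharge report.

Exception (a) does not apply: the registered capacity is 4,920 units, not below 4,020 units.
Exception (b) fails — the facility's operating hours per week are 46, not under 40.
Exception (c)'s conditions are all satisfied: the facility's floor area is 2,000 m², under the 2,100 m² limit; the facility operates on a batch process. Applying paragraphs (g)–(m): (g) is engaged (a current Class D Exemption Letter is held), but is itself disapplied by (h): (h) operates against (g): the coverage ratio is 37%, below the 44% limit. (i) is triggered (a current Annual Registration is held), but is itself disapplied by (j): (j) operates — the qualifying period is 165 days, meeting the 165 days threshold. (k) would limit (j) — the plant is within 200 m of a designated waterway — but (l) sets (k) aside: (l) is engaged — a current Class B Clearance is held. (m) is not triggered (there is no Standing Waiver in force), so (l) stands. So (c) applies.
All of (d)'s requirements are met (the reportable unit count is 114, less than the 118 limit; aggregate throughput is 1,450 units, less than the 1,480 units limit). Turning to paragraph (n): (n) operates against (d): discharge temperature exceeds 35 °C. (d) is therefore removed.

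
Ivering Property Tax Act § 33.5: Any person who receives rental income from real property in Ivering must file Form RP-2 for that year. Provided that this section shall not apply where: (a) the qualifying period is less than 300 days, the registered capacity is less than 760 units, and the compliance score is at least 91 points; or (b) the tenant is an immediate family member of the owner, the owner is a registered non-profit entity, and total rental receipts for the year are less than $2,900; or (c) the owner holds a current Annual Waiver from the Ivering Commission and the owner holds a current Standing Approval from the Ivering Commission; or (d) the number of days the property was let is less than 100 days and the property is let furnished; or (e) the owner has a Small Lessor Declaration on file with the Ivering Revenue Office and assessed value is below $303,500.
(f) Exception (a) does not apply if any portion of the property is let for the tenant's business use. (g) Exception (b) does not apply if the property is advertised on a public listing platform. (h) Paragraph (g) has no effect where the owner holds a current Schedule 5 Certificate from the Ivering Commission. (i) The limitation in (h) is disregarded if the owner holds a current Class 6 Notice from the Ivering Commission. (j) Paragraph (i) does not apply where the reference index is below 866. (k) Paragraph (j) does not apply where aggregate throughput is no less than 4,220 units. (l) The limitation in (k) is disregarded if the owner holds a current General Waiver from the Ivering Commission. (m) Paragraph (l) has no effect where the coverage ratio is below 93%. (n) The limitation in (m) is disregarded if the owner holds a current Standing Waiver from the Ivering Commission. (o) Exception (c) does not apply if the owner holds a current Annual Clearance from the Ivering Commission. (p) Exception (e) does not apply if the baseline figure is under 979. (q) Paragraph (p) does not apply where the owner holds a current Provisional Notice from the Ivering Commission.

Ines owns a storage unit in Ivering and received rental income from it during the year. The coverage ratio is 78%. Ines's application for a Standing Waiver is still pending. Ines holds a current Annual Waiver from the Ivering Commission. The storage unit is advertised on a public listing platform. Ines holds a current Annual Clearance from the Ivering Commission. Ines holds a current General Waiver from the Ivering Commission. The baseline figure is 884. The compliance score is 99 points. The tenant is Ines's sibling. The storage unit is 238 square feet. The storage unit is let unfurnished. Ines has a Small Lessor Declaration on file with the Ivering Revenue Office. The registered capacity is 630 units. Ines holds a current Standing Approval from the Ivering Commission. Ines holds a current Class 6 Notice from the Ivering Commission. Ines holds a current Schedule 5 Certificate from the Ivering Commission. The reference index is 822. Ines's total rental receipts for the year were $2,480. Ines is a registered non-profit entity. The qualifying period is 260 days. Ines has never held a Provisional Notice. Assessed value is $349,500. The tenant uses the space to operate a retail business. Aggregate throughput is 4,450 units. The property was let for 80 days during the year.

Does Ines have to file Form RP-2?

Exception (a): the qualifying period is 260 days, less than the 300 days limit; the registered capacity is 630 units, less than the 760 units limit; the compliance score is 99 points, meeting the 91 points threshold — every condition holds. But: (f) operates against (a): the space is let for business use. So (a) is unavailable.
Exception (b): the tenant is an immediate family member; Ines is a registered non-profit; total rental receipts for the year are $2,480, less than the $2,900 limit — every condition holds. But: (g) operates against (b): the property is publicly advertised. (h) is triggered (a current Schedule 5 Certificate is held), but is itself disapplied by (i): (i) is engaged — a current Class 6 Notice is held. (j) would limit (i) — the reference index is 822, below the 866 limit — but (k) sets (j) aside: (k) is engaged — aggregate throughput is 4,450 units, meeting the 4,220 units threshold. (l) would limit (k) — a current General Waiver is held — but (m) sets (l) aside: (m) operates against (l): the coverage ratio is 78%, below the 93% limit. (n) is not engaged (the Standing Waiver is not current), so (m) stands. (b) is therefore removed.
Exception (c)'s conditions are all satisfied: a current Annual Waiver is held; a current Standing Approval is held. However, paragraph (o) must be considered: (o) operates against (c): a current Annual Clearance is held. (c) is therefore removed.
Exception (d) does not apply: the property is let unfurnished.
Exception (e) does not apply: assessed value is $349,500, not below $303,500.
No exception displaces § 33.5.

Yes — Ines must file Form RP-2.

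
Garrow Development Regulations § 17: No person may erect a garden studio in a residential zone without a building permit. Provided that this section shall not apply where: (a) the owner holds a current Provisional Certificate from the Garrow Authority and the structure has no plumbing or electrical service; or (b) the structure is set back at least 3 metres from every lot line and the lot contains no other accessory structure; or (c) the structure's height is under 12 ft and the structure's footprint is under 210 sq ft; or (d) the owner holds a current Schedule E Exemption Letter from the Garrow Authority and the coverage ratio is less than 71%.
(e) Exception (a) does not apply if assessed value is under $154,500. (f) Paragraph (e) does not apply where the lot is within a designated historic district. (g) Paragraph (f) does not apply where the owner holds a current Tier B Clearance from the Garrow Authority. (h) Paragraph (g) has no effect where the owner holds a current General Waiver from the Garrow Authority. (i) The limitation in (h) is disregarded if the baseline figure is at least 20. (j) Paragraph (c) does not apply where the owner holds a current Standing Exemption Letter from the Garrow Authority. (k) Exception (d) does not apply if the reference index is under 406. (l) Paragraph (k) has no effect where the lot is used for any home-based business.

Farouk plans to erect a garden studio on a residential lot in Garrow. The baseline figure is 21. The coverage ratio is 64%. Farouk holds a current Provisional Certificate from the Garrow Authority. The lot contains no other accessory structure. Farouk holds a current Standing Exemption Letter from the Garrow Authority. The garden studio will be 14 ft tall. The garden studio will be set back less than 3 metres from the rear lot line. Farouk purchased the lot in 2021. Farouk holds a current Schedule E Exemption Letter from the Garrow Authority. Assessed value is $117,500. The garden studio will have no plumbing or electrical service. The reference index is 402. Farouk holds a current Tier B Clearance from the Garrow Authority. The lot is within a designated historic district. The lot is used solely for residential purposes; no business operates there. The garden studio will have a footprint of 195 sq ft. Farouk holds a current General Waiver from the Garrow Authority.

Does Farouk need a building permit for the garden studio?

Yes — Farouk must obtain a building permit.

All of (a)'s requirements are met (a current Provisional Certificate is held; there is no plumbing or electrical service). But: (e) operates against (a): assessed value is $117,500, under the $154,500 limit. (f) would limit (e) — the lot is in a historic district — but (g) sets (f) aside: (g) operates against (f): a current Tier B Clearance is held. (h) is engaged (a current General Waiver is held), but is set aside by (i): (i) operates against (h): the baseline figure is 21, meeting the 20 threshold. (a) is therefore removed.
Exception (b) fails — the rear setback is under 3 m.
Exception (c) fails — the structure's height is 14 ft, not under 12 ft.
Exception (d) is satisfied on its face — a current Schedule E Exemption Letter is held; the coverage ratio is 64%, less than the 71% limit. Turning to paragraphs (k)–(l): (k) applies — the reference index is 402, under the 406 limit. (l), which would lift (k), is not triggered — the lot is solely residential. (d) is therefore removed.
No exception applies. The general rule governs.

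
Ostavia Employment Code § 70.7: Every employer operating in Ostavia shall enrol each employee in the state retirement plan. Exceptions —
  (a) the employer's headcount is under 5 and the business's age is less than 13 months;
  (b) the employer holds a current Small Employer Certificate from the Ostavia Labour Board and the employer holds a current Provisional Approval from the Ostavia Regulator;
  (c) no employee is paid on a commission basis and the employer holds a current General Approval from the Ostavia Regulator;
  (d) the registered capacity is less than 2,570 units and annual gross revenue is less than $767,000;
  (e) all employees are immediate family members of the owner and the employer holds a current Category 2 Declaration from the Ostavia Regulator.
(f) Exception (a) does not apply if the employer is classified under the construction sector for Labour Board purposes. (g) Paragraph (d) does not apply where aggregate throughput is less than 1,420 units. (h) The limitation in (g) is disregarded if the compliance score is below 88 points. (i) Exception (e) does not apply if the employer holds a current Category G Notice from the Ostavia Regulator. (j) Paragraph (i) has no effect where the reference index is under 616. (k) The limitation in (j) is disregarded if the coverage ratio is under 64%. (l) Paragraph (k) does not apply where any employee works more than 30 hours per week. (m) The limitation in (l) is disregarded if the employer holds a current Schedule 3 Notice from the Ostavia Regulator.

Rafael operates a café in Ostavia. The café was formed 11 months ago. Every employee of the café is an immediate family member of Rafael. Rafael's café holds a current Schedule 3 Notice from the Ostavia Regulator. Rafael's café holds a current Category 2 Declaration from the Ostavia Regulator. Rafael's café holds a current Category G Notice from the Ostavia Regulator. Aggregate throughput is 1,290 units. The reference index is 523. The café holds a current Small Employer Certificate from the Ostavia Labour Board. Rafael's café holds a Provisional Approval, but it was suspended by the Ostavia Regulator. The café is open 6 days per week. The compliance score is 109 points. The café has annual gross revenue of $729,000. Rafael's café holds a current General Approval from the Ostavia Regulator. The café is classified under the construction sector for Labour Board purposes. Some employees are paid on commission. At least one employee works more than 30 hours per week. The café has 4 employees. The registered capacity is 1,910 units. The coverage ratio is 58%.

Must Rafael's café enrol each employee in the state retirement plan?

Yes — Rafael's café must enrol each employee in the state retirement plan.

Exception (a)'s conditions are all satisfied: the employer's headcount is 4, under the 5 limit; the business's age is 11 months, less than the 13 months limit. But applying paragraph (f): (f) is engaged — the café is classified under the construction sector. Exception (a) does not apply.
Exception (b) requires that the employer holds a current Provisional Approval from the Ostavia Regulator; but the Provisional Approval is not current, so (b) is unavailable.
Exception (c) fails — some employees are paid on commission.
Exception (d)'s conditions are all satisfied: the registered capacity is 1,910 units, less than the 2,570 units limit; annual gross revenue is $729,000, less than the $767,000 limit. However, paragraphs (g)–(h) must be considered: (g) operates — aggregate throughput is 1,290 units, less than the 1,420 units limit. (h), which would lift (g), is inapplicable — the compliance score is 109 points, not below 88 points. Exception (d) does not apply.
Exception (e) is satisfied on its face — every employee is an immediate family member; a current Category 2 Declaration is held. Turning to paragraphs (i)–(m): (i) operates against (e): a current Category G Notice is held. (j) would limit (i) — the reference index is 523, under the 616 limit — but (k) sets (j) aside: (k) operates — the coverage ratio is 58%, under the 64% limit. (l) would limit (k) — at least one employee exceeds 30 hours/week — but (m) sets (l) aside: (m) is engaged — a current Schedule 3 Notice is held. (e) is therefore removed.
No exception displaces § 70.7.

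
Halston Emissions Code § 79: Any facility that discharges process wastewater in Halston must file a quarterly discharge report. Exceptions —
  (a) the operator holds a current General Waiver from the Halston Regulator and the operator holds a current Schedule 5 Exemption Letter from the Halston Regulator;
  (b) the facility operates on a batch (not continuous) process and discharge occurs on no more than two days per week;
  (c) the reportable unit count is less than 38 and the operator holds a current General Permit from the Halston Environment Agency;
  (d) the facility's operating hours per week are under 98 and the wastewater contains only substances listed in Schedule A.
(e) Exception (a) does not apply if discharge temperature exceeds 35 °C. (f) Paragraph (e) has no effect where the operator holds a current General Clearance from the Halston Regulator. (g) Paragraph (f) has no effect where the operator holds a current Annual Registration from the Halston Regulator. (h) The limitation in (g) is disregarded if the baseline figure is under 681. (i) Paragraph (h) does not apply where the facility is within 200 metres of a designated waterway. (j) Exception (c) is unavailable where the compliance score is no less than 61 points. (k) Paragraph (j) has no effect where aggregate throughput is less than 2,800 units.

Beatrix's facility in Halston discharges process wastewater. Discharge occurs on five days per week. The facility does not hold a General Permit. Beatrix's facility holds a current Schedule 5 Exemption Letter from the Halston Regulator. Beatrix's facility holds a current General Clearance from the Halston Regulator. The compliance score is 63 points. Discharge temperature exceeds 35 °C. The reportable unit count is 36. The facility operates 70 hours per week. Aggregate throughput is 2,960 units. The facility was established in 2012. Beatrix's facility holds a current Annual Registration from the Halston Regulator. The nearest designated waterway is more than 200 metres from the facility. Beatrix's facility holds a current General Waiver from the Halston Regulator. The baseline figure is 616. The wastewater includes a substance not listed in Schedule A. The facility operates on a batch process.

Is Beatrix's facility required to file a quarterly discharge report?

No — exception (a) applies; Beatrix's facility is not required to file a quarterly discharge report.

Exception (a)'s conditions are all satisfied: a current General Waiver is held; a current Schedule 5 Exemption Letter is held. Applying paragraphs (e)–(i): (e) would limit (a) — discharge temperature exceeds 35 °C — but (f) sets (e) aside: (f) is engaged — a current General Clearance is held. (g) would limit (f) — a current Annual Registration is held — but (h) sets (g) aside: (h) operates against (g): the baseline figure is 616, under the 681 limit. (i) does not operate here (the facility is more than 200 m from any designated waterway), so (h) stands. Exception (a) stands.
Exception (b) does not apply: discharge occurs on five days per week.
Exception (c) fails — no General Permit is held.
Exception (d) does not apply: the wastewater includes a non-Schedule-A substance.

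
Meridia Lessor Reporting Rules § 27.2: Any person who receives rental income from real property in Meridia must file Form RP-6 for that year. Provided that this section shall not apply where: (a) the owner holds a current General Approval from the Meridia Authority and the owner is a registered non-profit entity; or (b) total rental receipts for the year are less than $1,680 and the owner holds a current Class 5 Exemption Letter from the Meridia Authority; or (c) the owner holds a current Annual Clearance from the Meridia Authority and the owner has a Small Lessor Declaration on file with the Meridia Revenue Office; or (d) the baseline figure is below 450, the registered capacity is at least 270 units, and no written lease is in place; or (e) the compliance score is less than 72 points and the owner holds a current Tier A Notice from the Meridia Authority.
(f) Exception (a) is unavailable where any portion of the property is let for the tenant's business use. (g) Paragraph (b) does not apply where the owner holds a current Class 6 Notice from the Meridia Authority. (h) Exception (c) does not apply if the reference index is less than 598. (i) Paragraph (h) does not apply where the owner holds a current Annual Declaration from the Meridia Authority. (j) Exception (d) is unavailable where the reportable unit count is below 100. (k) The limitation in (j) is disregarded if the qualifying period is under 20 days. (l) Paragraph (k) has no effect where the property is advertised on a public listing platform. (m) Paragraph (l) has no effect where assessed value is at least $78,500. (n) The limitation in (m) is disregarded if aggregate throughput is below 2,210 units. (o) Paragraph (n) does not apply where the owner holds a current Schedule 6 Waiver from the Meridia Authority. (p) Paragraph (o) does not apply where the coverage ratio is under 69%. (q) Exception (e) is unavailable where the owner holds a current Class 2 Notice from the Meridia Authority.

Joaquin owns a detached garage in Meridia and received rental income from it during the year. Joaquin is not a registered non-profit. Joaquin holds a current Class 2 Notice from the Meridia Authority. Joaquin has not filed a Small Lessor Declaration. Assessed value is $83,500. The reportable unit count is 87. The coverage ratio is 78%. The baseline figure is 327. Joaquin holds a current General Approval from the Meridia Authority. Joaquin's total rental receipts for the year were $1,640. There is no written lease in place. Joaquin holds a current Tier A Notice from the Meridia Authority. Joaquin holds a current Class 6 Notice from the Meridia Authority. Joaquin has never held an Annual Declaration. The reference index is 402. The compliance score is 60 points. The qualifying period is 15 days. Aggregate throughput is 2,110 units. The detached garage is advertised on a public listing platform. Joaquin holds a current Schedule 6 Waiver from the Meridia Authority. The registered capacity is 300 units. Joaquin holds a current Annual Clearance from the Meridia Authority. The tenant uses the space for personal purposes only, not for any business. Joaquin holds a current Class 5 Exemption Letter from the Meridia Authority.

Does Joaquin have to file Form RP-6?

No — exception (d) applies; Joaquin is not required to file Form RP-6.

Exception (a) requires that the owner is a registered non-profit entity; but Joaquin is not a registered non-profit, so (a) is unavailable.
Exception (b)'s conditions are all satisfied: total rental receipts for the year are $1,640, less than the $1,680 limit; a current Class 5 Exemption Letter is held. Turning to paragraph (g): (g) operates against (b): a current Class 6 Notice is held. (b) is therefore removed.
Exception (c) does not apply: no Small Lessor Declaration is on file.
Exception (d): the baseline figure is 327, below the 450 limit; the registered capacity is 300 units, meeting the 270 units threshold; there is no written lease — every condition holds. Considering the limiting provisions: (j) is triggered (the reportable unit count is 87, below the 100 limit), but is set aside by (k): (k) applies — the qualifying period is 15 days, under the 20 days limit. (l) operates (the property is publicly advertised), but yields to (m): (m) operates — assessed value is $83,500, meeting the $78,500 threshold. (n) is engaged (aggregate throughput is 2,110 units, below the 2,210 units limit), but yields to (o): (o) operates against (n): a current Schedule 6 Waiver is held. (p) is inapplicable (the coverage ratio is 78%, not under 69%), so (o) stands. So (d) applies.
All of (e)'s requirements are met (the compliance score is 60 points, less than the 72 points limit; a current Tier A Notice is held). But: (q) operates against (e): a current Class 2 Notice is held. Exception (e) does not apply.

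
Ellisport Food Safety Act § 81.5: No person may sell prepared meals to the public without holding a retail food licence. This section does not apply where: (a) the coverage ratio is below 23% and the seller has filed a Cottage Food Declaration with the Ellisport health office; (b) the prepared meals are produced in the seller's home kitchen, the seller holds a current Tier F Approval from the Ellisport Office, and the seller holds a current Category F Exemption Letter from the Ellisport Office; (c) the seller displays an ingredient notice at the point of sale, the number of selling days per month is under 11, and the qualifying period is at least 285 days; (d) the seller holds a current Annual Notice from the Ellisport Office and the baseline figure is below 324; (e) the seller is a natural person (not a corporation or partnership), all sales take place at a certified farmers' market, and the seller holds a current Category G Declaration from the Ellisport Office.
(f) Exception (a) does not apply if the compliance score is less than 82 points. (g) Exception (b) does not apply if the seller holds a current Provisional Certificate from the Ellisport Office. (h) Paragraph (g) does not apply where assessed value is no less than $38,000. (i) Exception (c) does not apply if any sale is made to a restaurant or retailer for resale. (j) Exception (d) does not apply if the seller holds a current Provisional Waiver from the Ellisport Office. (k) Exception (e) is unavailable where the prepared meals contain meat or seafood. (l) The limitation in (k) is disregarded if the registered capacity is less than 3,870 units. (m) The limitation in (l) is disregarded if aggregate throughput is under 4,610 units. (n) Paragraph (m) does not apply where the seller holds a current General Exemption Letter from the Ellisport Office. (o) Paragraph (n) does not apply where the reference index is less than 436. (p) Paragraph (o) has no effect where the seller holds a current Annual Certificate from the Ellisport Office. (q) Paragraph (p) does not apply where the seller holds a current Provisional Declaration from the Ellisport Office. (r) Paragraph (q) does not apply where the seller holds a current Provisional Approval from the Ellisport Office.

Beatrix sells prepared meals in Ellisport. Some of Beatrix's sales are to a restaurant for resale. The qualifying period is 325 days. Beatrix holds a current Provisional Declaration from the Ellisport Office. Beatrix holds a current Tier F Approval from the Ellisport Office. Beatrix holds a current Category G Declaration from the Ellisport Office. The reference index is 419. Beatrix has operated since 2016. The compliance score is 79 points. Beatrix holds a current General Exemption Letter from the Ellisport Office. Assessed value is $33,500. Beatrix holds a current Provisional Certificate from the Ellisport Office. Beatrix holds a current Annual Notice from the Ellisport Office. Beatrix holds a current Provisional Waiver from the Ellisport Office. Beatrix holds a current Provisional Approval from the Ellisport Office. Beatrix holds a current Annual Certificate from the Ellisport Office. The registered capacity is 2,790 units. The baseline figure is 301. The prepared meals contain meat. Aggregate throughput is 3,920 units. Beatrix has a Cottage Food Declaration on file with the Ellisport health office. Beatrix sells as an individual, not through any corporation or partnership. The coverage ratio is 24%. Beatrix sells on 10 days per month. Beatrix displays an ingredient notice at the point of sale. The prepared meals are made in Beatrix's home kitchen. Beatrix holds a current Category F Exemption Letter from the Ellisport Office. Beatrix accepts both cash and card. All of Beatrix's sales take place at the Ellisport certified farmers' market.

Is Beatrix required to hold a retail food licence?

Exception (a) does not apply: the coverage ratio is 24%, not below 23%.
Exception (b): the prepared meals are home-kitchen produced; a current Tier F Approval is held; a current Category F Exemption Letter is held — every condition holds. Turning to paragraphs (g)–(h): (g) operates against (b): a current Provisional Certificate is held. (h) does not operate here (assessed value is $33,500, short of $38,000), so (g) stands. (b) is therefore removed.
Exception (c)'s conditions are all satisfied: an ingredient notice is displayed; the number of selling days per month is 10, under the 11 limit; the qualifying period is 325 days, meeting the 285 days threshold. However, paragraph (i) must be considered: (i) operates against (c): some sales are to a restaurant for resale. So (c) is unavailable.
All of (d)'s requirements are met (a current Annual Notice is held; the baseline figure is 301, below the 324 limit). But applying paragraph (j): (j) is engaged — a current Provisional Waiver is held. Exception (d) does not apply.
Exception (e) is satisfied on its face — the seller is a natural person; all sales are at a certified farmers' market; a current Category G Declaration is held. Applying paragraphs (k)–(r): (k) would limit (e) — the prepared meals contain meat — but (l) sets (k) aside: (l) is triggered — the registered capacity is 2,790 units, less than the 3,870 units limit. (m) is engaged (aggregate throughput is 3,920 units, under the 4,610 units limit), but is displaced by (n): (n) operates — a current General Exemption Letter is held. (o) is engaged (the reference index is 419, less than the 436 limit), but is itself disapplied by (p): (p) operates against (o): a current Annual Certificate is held. (q) is triggered (a current Provisional Declaration is held), but is overridden by (r): (r) operates against (q): a current Provisional Approval is held. Exception (e) stands.

No — exception (e) applies; Beatrix is not required to hold a retail food licence.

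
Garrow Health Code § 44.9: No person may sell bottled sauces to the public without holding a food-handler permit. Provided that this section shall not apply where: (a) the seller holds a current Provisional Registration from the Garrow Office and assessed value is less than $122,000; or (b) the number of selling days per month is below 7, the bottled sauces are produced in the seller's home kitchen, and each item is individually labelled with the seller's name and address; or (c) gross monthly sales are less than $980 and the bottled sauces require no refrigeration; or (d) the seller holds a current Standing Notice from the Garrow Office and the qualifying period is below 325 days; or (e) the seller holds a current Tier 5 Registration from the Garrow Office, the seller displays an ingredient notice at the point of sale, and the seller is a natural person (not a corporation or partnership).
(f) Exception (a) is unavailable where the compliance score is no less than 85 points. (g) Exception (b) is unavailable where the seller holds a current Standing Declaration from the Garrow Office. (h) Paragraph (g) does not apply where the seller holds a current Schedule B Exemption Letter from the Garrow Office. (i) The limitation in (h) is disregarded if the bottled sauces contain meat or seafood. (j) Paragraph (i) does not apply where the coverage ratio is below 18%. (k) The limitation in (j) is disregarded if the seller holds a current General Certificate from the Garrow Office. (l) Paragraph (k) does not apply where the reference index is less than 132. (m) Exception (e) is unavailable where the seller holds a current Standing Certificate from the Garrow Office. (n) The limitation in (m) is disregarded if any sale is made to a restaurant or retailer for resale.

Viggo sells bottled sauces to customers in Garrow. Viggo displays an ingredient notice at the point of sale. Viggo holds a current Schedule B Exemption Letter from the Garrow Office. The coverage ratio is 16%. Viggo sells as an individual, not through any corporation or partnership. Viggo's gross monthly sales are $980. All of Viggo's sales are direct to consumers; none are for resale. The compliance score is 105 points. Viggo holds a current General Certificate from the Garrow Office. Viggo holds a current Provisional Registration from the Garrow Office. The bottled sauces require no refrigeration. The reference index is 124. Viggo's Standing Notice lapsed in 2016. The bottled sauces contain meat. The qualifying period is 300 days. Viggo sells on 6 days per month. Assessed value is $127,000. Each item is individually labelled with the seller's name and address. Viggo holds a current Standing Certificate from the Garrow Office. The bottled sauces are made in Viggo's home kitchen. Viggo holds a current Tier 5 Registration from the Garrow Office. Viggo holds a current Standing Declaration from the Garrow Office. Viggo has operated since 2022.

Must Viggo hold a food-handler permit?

No — exception (b) applies; Viggo is not required to hold a food-handler permit.

Exception (a) fails — assessed value is $127,000, not less than $122,000.
All of (b)'s requirements are met (the number of selling days per month is 6, below the 7 limit; the bottled sauces are home-kitchen produced; items are individually labelled). As to paragraphs (g)–(l): (g) is triggered (a current Standing Declaration is held), but is displaced by (h): (h) is engaged — a current Schedule B Exemption Letter is held. (i) is triggered (the bottled sauces contain meat), but yields to (j): (j) operates against (i): the coverage ratio is 16%, below the 18% limit. (k) would limit (j) — a current General Certificate is held — but (l) sets (k) aside: (l) operates against (k): the reference index is 124, less than the 132 limit. (b) remains available.
Exception (c) requires that gross monthly sales are less than $980; but gross monthly sales are $980, not less than $980, so (c) is unavailable.
Exception (d) requires that the seller holds a current Standing Notice from the Garrow Office; but there is no Standing Notice in force, so (d) is unavailable.
Exception (e): a current Tier 5 Registration is held; an ingredient notice is displayed; the seller is a natural person — every condition holds. But: (m) operates against (e): a current Standing Certificate is held. (n), which would lift (m), is not triggered — no sales are for resale. Exception (e) does not apply.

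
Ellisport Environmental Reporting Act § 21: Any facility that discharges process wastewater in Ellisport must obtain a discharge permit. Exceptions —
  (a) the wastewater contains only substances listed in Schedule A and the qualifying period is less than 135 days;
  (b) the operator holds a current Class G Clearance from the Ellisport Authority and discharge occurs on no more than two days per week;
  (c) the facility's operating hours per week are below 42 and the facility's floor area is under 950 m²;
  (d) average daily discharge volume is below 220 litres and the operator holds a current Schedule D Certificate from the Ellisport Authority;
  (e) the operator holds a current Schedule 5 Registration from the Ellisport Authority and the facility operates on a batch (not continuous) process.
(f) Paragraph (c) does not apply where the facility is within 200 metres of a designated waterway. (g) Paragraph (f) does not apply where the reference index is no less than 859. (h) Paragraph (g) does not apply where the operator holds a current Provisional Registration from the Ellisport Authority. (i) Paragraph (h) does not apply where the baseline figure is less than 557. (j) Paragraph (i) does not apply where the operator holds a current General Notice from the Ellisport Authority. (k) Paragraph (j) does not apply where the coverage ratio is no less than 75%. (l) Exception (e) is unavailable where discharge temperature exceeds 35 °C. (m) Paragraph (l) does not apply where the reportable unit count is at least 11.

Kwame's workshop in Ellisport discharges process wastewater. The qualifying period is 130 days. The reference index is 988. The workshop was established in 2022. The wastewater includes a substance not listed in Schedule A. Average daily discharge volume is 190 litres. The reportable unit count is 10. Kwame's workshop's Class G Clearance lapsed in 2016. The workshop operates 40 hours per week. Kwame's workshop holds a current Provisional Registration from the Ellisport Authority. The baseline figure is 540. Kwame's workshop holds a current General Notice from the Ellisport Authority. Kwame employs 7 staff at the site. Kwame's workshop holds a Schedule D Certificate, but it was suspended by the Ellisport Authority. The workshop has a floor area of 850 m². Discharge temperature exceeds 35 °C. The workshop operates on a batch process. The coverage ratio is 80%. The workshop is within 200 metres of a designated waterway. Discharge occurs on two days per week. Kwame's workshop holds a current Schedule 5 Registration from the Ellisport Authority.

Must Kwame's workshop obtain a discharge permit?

Exception (a) requires that the wastewater contains only substances listed in Schedule A; but the wastewater includes a non-Schedule-A substance, so (a) is unavailable.
Exception (b) requires that the operator holds a current Class G Clearance from the Ellisport Authority; but no current Class G Clearance is held, so (b) is unavailable.
All of (c)'s requirements are met (the facility's operating hours per week are 40, below the 42 limit; the facility's floor area is 850 m², under the 950 m² limit). Under paragraphs (f)–(k): (f) would limit (c) — the workshop is within 200 m of a designated waterway — but (g) sets (f) aside: (g) is triggered — the reference index is 988, meeting the 859 threshold. (h) would limit (g) — a current Provisional Registration is held — but (i) sets (h) aside: (i) operates against (h): the baseline figure is 540, less than the 557 limit. (j) would limit (i) — a current General Notice is held — but (k) sets (j) aside: (k) operates against (j): the coverage ratio is 80%, meeting the 75% threshold. Exception (c) stands.
Exception (d) fails — there is no Schedule D Certificate in force.
Exception (e)'s conditions are all satisfied: a current Schedule 5 Registration is held; the facility operates on a batch process. But applying paragraphs (l)–(m): (l) operates against (e): discharge temperature exceeds 35 °C. (m) does not operate here (the reportable unit count is 10, short of 11), so (l) stands. Exception (e) does not apply.

No — exception (c) applies; Kwame's workshop is not required to obtain a discharge permit.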